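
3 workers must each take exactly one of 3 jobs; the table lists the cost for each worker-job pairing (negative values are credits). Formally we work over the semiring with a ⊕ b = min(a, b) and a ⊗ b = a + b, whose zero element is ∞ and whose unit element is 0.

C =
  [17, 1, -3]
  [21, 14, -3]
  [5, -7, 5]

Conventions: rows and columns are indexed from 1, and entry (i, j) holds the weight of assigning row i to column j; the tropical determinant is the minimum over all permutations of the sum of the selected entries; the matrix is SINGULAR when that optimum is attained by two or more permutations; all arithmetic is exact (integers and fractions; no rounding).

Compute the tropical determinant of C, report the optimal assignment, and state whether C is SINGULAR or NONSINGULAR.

σ = (1, 2, 3): 17 + 14 + 5 = 36
σ = (1, 3, 2): 17 + (-3) + (-7) = 7
σ = (2, 1, 3): 1 + 21 + 5 = 27
σ = (2, 3, 1): 1 + (-3) + 5 = 3
σ = (3, 1, 2): (-3) + 21 + (-7) = 11
σ = (3, 2, 1): (-3) + 14 + 5 = 16
Optimal value attained by: σ = (2, 3, 1).
Answer: det⊕(C) = 3; verdict: NONSINGULAR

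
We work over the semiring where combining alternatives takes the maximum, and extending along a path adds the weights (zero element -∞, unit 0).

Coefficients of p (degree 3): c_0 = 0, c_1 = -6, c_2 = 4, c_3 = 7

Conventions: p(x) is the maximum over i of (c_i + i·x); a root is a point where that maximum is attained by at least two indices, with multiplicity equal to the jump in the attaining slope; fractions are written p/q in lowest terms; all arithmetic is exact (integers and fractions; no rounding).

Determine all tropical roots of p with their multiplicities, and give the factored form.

hull edge (i=0, c=0) to (i=3, c=7): slope 7/3, span 3
Factored form: p(x) = 7 ⊗ (x ⊕ (-7/3)) ⊗ (x ⊕ (-7/3)) ⊗ (x ⊕ (-7/3))
Answer: roots = -7/3 (mult 3)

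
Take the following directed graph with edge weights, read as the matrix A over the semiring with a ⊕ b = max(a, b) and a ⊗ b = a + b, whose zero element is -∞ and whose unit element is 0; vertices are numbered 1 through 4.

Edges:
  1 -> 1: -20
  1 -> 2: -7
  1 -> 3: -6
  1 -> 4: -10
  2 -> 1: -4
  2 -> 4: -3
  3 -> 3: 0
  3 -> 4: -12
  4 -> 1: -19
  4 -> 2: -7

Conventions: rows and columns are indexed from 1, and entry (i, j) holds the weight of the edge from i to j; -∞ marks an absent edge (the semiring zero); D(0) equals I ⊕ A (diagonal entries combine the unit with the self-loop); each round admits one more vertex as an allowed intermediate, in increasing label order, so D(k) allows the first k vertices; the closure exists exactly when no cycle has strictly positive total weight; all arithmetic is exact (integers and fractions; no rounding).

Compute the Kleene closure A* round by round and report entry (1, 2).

D(0):
  [0, -7, -6, -10]
  [-4, 0, -∞, -3]
  [-∞, -∞, 0, -12]
  [-19, -7, -∞, 0]
D(1):
  [0, -7, -6, -10]
  [-4, 0, -10, -3]
  [-∞, -∞, 0, -12]
  [-19, -7, -25, 0]
D(2):
  [0, -7, -6, -10]
  [-4, 0, -10, -3]
  [-∞, -∞, 0, -12]
  [-11, -7, -17, 0]
D(3):
  [0, -7, -6, -10]
  [-4, 0, -10, -3]
  [-∞, -∞, 0, -12]
  [-11, -7, -17, 0]
D(4):
  [0, -7, -6, -10]
  [-4, 0, -10, -3]
  [-23, -19, 0, -12]
  [-11, -7, -17, 0]
Answer: A*[1][2] = -7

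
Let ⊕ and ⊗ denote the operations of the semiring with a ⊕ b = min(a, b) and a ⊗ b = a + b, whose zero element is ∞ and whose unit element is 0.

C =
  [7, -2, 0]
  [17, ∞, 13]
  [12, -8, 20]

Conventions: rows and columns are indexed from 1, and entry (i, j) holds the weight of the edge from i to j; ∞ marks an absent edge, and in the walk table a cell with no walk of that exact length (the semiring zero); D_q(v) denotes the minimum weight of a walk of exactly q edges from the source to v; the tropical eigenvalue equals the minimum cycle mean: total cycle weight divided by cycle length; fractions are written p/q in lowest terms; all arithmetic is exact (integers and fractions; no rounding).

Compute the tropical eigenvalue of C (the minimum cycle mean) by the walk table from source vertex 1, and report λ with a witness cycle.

q=0: [0, ∞, ∞]
q=1: [7, -2, 0]
q=2: [12, -8, 7]
q=3: [9, -1, 5]
Optimal cycle mean attained by: cycle 2->3->2, total 13 + (-8), length 2.
Answer: λ = 5/2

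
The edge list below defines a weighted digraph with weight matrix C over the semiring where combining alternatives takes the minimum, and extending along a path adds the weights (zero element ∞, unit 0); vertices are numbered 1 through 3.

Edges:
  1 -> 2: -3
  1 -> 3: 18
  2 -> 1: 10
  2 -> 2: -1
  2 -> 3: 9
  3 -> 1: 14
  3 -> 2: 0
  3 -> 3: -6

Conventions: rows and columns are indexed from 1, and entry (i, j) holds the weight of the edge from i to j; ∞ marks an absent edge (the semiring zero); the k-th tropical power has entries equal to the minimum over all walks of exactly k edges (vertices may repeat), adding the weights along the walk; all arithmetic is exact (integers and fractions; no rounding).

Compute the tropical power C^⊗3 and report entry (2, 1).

C^⊗2:
  [7, -4, 6]
  [9, -2, 3]
  [8, -6, -12]
C^⊗3:
  [6, -5, 0]
  [8, -3, -3]
  [2, -12, -18]
Key observation: the optimum is the walk 2->2->2->1, with weight (-1) + (-1) + 10 = 8.
Optimal value attained by: walk 2->2->2->1.
Answer: (C^⊗3)[2][1] = 8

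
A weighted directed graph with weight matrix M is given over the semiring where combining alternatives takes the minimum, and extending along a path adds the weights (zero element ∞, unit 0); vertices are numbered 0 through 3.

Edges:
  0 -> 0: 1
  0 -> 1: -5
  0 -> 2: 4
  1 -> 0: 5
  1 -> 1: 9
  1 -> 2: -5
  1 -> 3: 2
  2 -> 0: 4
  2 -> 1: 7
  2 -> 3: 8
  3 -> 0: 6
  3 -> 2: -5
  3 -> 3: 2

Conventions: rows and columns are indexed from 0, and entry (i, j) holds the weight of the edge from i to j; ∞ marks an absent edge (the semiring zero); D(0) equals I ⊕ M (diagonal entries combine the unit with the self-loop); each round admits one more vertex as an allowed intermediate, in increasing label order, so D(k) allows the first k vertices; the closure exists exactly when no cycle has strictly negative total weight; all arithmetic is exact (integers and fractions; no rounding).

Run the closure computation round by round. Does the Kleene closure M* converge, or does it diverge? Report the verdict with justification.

D(0):
  [0, -5, 4, ∞]
  [5, 0, -5, 2]
  [4, 7, 0, 8]
  [6, ∞, -5, 0]
D(1):
  [0, -5, 4, ∞]
  [5, 0, -5, 2]
  [4, -1, 0, 8]
  [6, 1, -5, 0]
Detection: at round 2, diagonal entry (2, 2) turns strictly negative.
Key observation: the cycle 2->0->1->2 has total weight 4 + (-5) + (-5), which is strictly negative.
Answer: DIVERGES — negative cycle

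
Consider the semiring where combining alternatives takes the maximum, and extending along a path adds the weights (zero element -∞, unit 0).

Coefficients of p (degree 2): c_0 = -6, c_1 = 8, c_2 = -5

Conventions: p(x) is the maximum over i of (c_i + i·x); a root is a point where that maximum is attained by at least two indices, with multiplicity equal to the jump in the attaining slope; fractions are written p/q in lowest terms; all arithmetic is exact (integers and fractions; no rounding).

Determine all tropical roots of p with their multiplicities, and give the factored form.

hull edge (i=0, c=-6) to (i=1, c=8): slope 14, span 1
hull edge (i=1, c=8) to (i=2, c=-5): slope -13, span 1
Factored form: p(x) = -5 ⊗ (x ⊕ (-14)) ⊗ (x ⊕ 13)
Answer: roots = -14 (mult 1), 13 (mult 1)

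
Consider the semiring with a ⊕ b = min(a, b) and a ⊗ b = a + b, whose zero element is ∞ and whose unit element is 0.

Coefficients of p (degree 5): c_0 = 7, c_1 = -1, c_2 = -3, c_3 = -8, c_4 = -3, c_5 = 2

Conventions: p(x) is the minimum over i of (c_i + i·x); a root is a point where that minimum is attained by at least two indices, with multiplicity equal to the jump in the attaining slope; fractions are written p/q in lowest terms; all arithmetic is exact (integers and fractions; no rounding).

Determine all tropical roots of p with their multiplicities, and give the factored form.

hull edge (i=0, c=7) to (i=1, c=-1): slope -8, span 1
hull edge (i=1, c=-1) to (i=3, c=-8): slope -7/2, span 2
hull edge (i=3, c=-8) to (i=5, c=2): slope 5, span 2
Factored form: p(x) = 2 ⊗ (x ⊕ (-5)) ⊗ (x ⊕ (-5)) ⊗ (x ⊕ 7/2) ⊗ (x ⊕ 7/2) ⊗ (x ⊕ 8)
Answer: roots = -5 (mult 2), 7/2 (mult 2), 8 (mult 1)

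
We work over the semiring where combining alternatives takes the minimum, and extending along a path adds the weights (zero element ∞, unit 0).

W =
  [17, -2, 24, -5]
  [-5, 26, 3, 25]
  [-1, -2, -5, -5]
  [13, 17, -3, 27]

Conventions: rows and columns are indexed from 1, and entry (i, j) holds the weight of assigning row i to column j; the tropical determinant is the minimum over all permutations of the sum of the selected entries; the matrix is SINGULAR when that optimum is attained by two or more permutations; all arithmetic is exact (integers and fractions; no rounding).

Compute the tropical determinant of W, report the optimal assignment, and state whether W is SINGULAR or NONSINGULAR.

σ = (1, 2, 3, 4): 17 + 26 + (-5) + 27 = 65
σ = (1, 2, 4, 3): 17 + 26 + (-5) + (-3) = 35
σ = (1, 3, 2, 4): 17 + 3 + (-2) + 27 = 45
σ = (1, 3, 4, 2): 17 + 3 + (-5) + 17 = 32
σ = (1, 4, 2, 3): 17 + 25 + (-2) + (-3) = 37
σ = (1, 4, 3, 2): 17 + 25 + (-5) + 17 = 54
σ = (2, 1, 3, 4): (-2) + (-5) + (-5) + 27 = 15
σ = (2, 1, 4, 3): (-2) + (-5) + (-5) + (-3) = -15
σ = (2, 3, 1, 4): (-2) + 3 + (-1) + 27 = 27
σ = (2, 3, 4, 1): (-2) + 3 + (-5) + 13 = 9
σ = (2, 4, 1, 3): (-2) + 25 + (-1) + (-3) = 19
σ = (2, 4, 3, 1): (-2) + 25 + (-5) + 13 = 31
σ = (3, 1, 2, 4): 24 + (-5) + (-2) + 27 = 44
σ = (3, 1, 4, 2): 24 + (-5) + (-5) + 17 = 31
σ = (3, 2, 1, 4): 24 + 26 + (-1) + 27 = 76
σ = (3, 2, 4, 1): 24 + 26 + (-5) + 13 = 58
σ = (3, 4, 1, 2): 24 + 25 + (-1) + 17 = 65
σ = (3, 4, 2, 1): 24 + 25 + (-2) + 13 = 60
σ = (4, 1, 2, 3): (-5) + (-5) + (-2) + (-3) = -15
σ = (4, 1, 3, 2): (-5) + (-5) + (-5) + 17 = 2
σ = (4, 2, 1, 3): (-5) + 26 + (-1) + (-3) = 17
σ = (4, 2, 3, 1): (-5) + 26 + (-5) + 13 = 29
σ = (4, 3, 1, 2): (-5) + 3 + (-1) + 17 = 14
σ = (4, 3, 2, 1): (-5) + 3 + (-2) + 13 = 9
Optimal value attained by: σ = (2, 1, 4, 3).
Answer: det⊕(W) = -15; verdict: SINGULAR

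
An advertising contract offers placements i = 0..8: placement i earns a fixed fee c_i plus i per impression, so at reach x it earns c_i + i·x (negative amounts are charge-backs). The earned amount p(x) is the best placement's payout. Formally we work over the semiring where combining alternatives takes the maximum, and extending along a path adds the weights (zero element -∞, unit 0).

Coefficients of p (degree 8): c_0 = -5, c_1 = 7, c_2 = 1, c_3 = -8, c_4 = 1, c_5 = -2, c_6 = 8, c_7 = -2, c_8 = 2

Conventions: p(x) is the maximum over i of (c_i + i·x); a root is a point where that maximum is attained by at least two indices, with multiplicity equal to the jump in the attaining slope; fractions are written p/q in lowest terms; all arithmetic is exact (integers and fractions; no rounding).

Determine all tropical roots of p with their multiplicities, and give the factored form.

hull edge (i=0, c=-5) to (i=1, c=7): slope 12, span 1
hull edge (i=1, c=7) to (i=6, c=8): slope 1/5, span 5
hull edge (i=6, c=8) to (i=8, c=2): slope -3, span 2
Factored form: p(x) = 2 ⊗ (x ⊕ (-12)) ⊗ (x ⊕ (-1/5)) ⊗ (x ⊕ (-1/5)) ⊗ (x ⊕ (-1/5)) ⊗ (x ⊕ (-1/5)) ⊗ (x ⊕ (-1/5)) ⊗ (x ⊕ 3) ⊗ (x ⊕ 3)
Answer: roots = -12 (mult 1), -1/5 (mult 5), 3 (mult 2)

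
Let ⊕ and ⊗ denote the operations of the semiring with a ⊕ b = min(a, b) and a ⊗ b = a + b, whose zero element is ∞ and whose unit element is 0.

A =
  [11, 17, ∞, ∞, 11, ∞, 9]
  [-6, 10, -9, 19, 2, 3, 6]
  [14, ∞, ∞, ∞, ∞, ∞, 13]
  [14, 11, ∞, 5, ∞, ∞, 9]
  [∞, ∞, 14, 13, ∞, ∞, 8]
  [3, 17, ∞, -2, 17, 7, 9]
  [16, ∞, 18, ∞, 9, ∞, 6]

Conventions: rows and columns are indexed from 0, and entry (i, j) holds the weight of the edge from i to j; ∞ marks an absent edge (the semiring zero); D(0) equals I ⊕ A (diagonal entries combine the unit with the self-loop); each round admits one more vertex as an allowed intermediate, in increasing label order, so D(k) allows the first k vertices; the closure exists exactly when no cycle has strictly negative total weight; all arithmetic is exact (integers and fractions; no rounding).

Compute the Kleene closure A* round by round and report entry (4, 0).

D(0):
  [0, 17, ∞, ∞, 11, ∞, 9]
  [-6, 0, -9, 19, 2, 3, 6]
  [14, ∞, 0, ∞, ∞, ∞, 13]
  [14, 11, ∞, 0, ∞, ∞, 9]
  [∞, ∞, 14, 13, 0, ∞, 8]
  [3, 17, ∞, -2, 17, 0, 9]
  [16, ∞, 18, ∞, 9, ∞, 0]
D(1):
  [0, 17, ∞, ∞, 11, ∞, 9]
  [-6, 0, -9, 19, 2, 3, 3]
  [14, 31, 0, ∞, 25, ∞, 13]
  [14, 11, ∞, 0, 25, ∞, 9]
  [∞, ∞, 14, 13, 0, ∞, 8]
  [3, 17, ∞, -2, 14, 0, 9]
  [16, 33, 18, ∞, 9, ∞, 0]
D(2):
  [0, 17, 8, 36, 11, 20, 9]
  [-6, 0, -9, 19, 2, 3, 3]
  [14, 31, 0, 50, 25, 34, 13]
  [5, 11, 2, 0, 13, 14, 9]
  [∞, ∞, 14, 13, 0, ∞, 8]
  [3, 17, 8, -2, 14, 0, 9]
  [16, 33, 18, 52, 9, 36, 0]
D(3):
  [0, 17, 8, 36, 11, 20, 9]
  [-6, 0, -9, 19, 2, 3, 3]
  [14, 31, 0, 50, 25, 34, 13]
  [5, 11, 2, 0, 13, 14, 9]
  [28, 45, 14, 13, 0, 48, 8]
  [3, 17, 8, -2, 14, 0, 9]
  [16, 33, 18, 52, 9, 36, 0]
D(4):
  [0, 17, 8, 36, 11, 20, 9]
  [-6, 0, -9, 19, 2, 3, 3]
  [14, 31, 0, 50, 25, 34, 13]
  [5, 11, 2, 0, 13, 14, 9]
  [18, 24, 14, 13, 0, 27, 8]
  [3, 9, 0, -2, 11, 0, 7]
  [16, 33, 18, 52, 9, 36, 0]
D(5):
  [0, 17, 8, 24, 11, 20, 9]
  [-6, 0, -9, 15, 2, 3, 3]
  [14, 31, 0, 38, 25, 34, 13]
  [5, 11, 2, 0, 13, 14, 9]
  [18, 24, 14, 13, 0, 27, 8]
  [3, 9, 0, -2, 11, 0, 7]
  [16, 33, 18, 22, 9, 36, 0]
D(6):
  [0, 17, 8, 18, 11, 20, 9]
  [-6, 0, -9, 1, 2, 3, 3]
  [14, 31, 0, 32, 25, 34, 13]
  [5, 11, 2, 0, 13, 14, 9]
  [18, 24, 14, 13, 0, 27, 8]
  [3, 9, 0, -2, 11, 0, 7]
  [16, 33, 18, 22, 9, 36, 0]
D(7):
  [0, 17, 8, 18, 11, 20, 9]
  [-6, 0, -9, 1, 2, 3, 3]
  [14, 31, 0, 32, 22, 34, 13]
  [5, 11, 2, 0, 13, 14, 9]
  [18, 24, 14, 13, 0, 27, 8]
  [3, 9, 0, -2, 11, 0, 7]
  [16, 33, 18, 22, 9, 36, 0]
Answer: A*[4][0] = 18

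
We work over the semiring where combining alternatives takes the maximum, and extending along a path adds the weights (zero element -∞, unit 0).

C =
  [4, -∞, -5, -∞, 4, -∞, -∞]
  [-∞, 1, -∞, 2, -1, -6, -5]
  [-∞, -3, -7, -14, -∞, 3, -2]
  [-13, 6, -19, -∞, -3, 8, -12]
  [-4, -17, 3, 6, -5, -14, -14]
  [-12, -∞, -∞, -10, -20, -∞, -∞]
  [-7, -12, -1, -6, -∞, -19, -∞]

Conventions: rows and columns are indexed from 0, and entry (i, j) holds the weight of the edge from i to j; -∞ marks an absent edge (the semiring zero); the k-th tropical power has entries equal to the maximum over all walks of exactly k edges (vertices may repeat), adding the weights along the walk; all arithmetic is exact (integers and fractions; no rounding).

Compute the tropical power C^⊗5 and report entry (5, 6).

C^⊗2:
  [8, -8, 7, 10, 8, -2, -7]
  [-5, 8, 2, 5, 0, 10, -4]
  [-9, -2, -3, -1, -4, -4, -8]
  [-4, 7, 0, 8, 5, 0, 1]
  [0, 12, -2, 1, 3, 14, 1]
  [-8, -4, -17, -14, -8, -2, -22]
  [-3, 0, -8, -10, -3, 2, -3]
C^⊗3:
  [12, 16, 11, 14, 12, 18, 5]
  [-1, 11, 3, 10, 7, 13, 3]
  [-5, 5, -1, 2, -3, 7, -5]
  [1, 14, 8, 11, 6, 16, 2]
  [4, 13, 6, 14, 11, 9, 7]
  [-4, -3, -5, -2, -4, -6, -9]
  [1, 1, 0, 3, 1, -2, -5]
C^⊗4:
  [16, 20, 15, 18, 16, 22, 11]
  [3, 16, 10, 13, 10, 18, 6]
  [-1, 8, 0, 7, 4, 10, 0]
  [5, 17, 9, 16, 13, 19, 9]
  [8, 20, 14, 17, 12, 22, 8]
  [0, 4, -1, 2, 0, 6, -7]
  [5, 9, 4, 7, 5, 11, -2]
C^⊗5:
  [20, 24, 19, 22, 20, 26, 15]
  [7, 19, 13, 18, 15, 21, 11]
  [3, 13, 7, 10, 7, 15, 3]
  [9, 22, 16, 19, 16, 24, 12]
  [12, 23, 15, 22, 19, 25, 15]
  [4, 8, 3, 6, 4, 10, -1]
  [9, 13, 8, 11, 9, 15, 4]
Key observation: the optimum is the walk 5->0->4->3->1->6, with weight (-12) + 4 + 6 + 6 + (-5) = -1.
Optimal value attained by: walk 5->0->4->3->1->6.
Answer: (C^⊗5)[5][6] = -1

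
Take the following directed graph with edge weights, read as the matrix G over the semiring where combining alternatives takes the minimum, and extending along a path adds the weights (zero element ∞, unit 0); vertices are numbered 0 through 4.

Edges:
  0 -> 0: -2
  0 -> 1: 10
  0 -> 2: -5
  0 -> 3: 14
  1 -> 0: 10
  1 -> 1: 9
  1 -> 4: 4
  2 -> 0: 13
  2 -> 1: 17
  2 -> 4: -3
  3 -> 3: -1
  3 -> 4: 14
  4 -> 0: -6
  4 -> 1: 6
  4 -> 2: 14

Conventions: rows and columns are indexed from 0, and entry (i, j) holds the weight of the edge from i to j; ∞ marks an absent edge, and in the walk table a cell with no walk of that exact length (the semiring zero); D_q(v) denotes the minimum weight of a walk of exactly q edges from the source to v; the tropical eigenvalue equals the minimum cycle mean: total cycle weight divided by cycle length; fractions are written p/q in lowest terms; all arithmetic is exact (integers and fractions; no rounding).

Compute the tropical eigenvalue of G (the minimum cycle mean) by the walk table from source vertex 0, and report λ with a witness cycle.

q=0: [0, ∞, ∞, ∞, ∞]
q=1: [-2, 10, -5, 14, ∞]
q=2: [-4, 8, -7, 12, -8]
q=3: [-14, -2, -9, 10, -10]
q=4: [-16, -4, -19, 0, -12]
q=5: [-18, -6, -21, -2, -22]
Optimal cycle mean attained by: cycle 0->2->4->0, total (-5) + (-3) + (-6), length 3.
Answer: λ = -14/3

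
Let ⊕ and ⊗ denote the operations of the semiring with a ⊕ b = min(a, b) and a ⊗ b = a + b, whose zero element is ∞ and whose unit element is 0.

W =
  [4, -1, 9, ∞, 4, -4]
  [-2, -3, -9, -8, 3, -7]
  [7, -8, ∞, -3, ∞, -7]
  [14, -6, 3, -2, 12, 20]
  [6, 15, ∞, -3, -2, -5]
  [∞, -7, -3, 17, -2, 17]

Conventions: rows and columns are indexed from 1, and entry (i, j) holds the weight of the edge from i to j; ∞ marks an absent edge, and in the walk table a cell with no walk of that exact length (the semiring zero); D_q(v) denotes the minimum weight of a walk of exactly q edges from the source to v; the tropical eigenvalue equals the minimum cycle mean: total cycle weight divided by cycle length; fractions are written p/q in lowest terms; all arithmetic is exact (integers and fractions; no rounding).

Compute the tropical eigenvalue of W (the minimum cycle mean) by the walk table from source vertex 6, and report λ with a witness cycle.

q=0: [∞, ∞, ∞, ∞, ∞, 0]
q=1: [∞, -7, -3, 17, -2, 17]
q=2: [-9, -11, -16, -15, -4, -14]
q=3: [-13, -24, -20, -19, -16, -23]
q=4: [-26, -30, -33, -32, -25, -31]
q=5: [-32, -41, -39, -38, -33, -40]
q=6: [-43, -47, -50, -49, -42, -48]
Optimal cycle mean attained by: cycle 2->3->2, total (-9) + (-8), length 2.
Answer: λ = -17/2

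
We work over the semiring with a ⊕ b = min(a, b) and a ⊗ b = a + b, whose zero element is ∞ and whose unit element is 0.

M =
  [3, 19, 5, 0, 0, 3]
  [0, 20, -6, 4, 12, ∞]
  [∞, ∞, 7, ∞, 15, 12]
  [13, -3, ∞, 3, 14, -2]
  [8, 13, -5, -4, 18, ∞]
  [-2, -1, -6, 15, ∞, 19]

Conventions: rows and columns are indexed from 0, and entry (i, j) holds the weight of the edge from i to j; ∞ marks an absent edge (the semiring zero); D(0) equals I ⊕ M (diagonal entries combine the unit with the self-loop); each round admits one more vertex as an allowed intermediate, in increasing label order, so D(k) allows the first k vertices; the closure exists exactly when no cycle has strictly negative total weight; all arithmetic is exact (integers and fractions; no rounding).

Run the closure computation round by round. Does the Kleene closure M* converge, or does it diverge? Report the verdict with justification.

D(0):
  [0, 19, 5, 0, 0, 3]
  [0, 0, -6, 4, 12, ∞]
  [∞, ∞, 0, ∞, 15, 12]
  [13, -3, ∞, 0, 14, -2]
  [8, 13, -5, -4, 0, ∞]
  [-2, -1, -6, 15, ∞, 0]
D(1):
  [0, 19, 5, 0, 0, 3]
  [0, 0, -6, 0, 0, 3]
  [∞, ∞, 0, ∞, 15, 12]
  [13, -3, 18, 0, 13, -2]
  [8, 13, -5, -4, 0, 11]
  [-2, -1, -6, -2, -2, 0]
Detection: at round 2, diagonal entry (3, 3) turns strictly negative.
Key observation: the cycle 3->1->0->3 has total weight (-3) + 0 + 0, which is strictly negative.
Answer: DIVERGES — negative cycle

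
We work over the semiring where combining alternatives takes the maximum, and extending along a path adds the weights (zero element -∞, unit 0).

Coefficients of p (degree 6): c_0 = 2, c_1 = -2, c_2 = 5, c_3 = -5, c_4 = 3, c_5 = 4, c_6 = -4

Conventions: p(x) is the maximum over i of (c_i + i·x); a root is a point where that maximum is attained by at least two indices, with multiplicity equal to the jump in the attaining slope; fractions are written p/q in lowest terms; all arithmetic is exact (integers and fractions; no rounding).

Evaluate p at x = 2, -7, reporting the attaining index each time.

p(2) = max(2+0·2=2, -2+1·2=0, 5+2·2=9, -5+3·2=1, 3+4·2=11, 4+5·2=14, -4+6·2=8) = 14 (attained by i=5)
p(-7) = max(2+0·(-7)=2, -2+1·(-7)=-9, 5+2·(-7)=-9, -5+3·(-7)=-26, 3+4·(-7)=-25, 4+5·(-7)=-31, -4+6·(-7)=-46) = 2 (attained by i=0)
Answer: p(2) = 14; p(-7) = 2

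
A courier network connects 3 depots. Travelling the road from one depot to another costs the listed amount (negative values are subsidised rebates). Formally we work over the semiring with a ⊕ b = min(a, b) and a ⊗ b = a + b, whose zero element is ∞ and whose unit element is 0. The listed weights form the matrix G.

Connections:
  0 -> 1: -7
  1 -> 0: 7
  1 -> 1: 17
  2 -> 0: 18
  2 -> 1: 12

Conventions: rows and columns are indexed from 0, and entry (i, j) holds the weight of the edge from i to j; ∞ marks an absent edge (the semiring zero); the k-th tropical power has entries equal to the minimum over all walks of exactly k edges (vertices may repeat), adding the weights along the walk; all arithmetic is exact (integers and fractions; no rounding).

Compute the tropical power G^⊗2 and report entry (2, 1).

G^⊗2:
  [0, 10, ∞]
  [24, 0, ∞]
  [19, 11, ∞]
Key observation: the optimum is the walk 2->0->1, with weight 18 + (-7) = 11.
Optimal value attained by: walk 2->0->1.
Answer: (G^⊗2)[2][1] = 11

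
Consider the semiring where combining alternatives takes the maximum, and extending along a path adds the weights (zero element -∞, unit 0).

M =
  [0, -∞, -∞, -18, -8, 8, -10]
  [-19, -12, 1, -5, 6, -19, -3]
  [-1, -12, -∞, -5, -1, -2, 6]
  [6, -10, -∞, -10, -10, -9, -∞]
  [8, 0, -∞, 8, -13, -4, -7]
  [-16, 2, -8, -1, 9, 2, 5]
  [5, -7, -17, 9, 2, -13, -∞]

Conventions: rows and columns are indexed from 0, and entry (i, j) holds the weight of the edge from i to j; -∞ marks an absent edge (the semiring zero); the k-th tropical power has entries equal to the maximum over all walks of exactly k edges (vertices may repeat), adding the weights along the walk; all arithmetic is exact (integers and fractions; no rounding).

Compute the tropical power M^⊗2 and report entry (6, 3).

M^⊗2:
  [0, 10, 0, 7, 17, 10, 13]
  [14, 6, -11, 14, 0, 2, 7]
  [11, 0, -10, 15, 8, 7, 3]
  [6, -7, -9, -2, 0, 14, -4]
  [14, -2, 1, 2, 6, 16, 1]
  [17, 9, 3, 17, 11, 5, 7]
  [15, 2, -6, 10, -1, 13, -5]
Key observation: the optimum is the walk 6->4->3, with weight 2 + 8 = 10.
Optimal value attained by: walk 6->4->3.
Answer: (M^⊗2)[6][3] = 10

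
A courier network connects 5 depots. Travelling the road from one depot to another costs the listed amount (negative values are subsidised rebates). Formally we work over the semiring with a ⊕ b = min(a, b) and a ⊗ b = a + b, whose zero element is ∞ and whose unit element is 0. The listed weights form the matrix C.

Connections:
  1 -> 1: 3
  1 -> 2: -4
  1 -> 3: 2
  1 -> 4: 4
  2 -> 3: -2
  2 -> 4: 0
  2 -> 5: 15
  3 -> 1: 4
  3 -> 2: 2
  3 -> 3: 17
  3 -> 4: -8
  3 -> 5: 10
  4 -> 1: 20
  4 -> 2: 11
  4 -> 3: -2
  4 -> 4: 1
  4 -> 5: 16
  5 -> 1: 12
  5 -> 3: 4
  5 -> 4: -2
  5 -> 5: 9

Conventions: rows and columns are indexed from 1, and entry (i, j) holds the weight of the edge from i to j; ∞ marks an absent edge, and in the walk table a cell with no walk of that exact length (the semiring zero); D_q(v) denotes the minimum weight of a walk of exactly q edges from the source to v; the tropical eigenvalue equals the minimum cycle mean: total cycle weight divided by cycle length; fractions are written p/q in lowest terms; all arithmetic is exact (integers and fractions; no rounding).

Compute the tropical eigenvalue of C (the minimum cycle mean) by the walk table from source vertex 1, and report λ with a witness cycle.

q=0: [0, ∞, ∞, ∞, ∞]
q=1: [3, -4, 2, 4, ∞]
q=2: [6, -1, -6, -6, 11]
q=3: [-2, -4, -8, -14, 4]
q=4: [-4, -6, -16, -16, 2]
q=5: [-12, -14, -18, -24, -6]
Optimal cycle mean attained by: cycle 3->4->3, total (-8) + (-2), length 2.
Answer: λ = -5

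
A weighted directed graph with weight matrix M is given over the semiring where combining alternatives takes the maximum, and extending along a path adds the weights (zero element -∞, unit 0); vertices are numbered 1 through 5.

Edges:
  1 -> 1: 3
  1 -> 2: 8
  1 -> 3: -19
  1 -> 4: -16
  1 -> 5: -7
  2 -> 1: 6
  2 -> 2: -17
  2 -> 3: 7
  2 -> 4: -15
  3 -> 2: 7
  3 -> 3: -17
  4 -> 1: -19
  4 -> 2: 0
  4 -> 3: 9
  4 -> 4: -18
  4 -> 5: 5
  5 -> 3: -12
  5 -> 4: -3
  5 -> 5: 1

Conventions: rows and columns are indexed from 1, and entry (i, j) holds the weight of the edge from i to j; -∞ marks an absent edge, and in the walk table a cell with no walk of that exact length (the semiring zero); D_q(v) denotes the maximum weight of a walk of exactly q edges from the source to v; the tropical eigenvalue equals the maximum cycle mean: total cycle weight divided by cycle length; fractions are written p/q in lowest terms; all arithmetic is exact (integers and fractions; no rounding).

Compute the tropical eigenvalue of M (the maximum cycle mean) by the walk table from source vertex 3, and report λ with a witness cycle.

q=0: [-∞, -∞, 0, -∞, -∞]
q=1: [-∞, 7, -17, -∞, -∞]
q=2: [13, -10, 14, -8, -∞]
q=3: [16, 21, 1, -3, 6]
q=4: [27, 24, 28, 6, 9]
q=5: [30, 35, 31, 11, 20]
Optimal cycle mean attained by: cycle 1->2->1, total 8 + 6, length 2.
Answer: λ = 7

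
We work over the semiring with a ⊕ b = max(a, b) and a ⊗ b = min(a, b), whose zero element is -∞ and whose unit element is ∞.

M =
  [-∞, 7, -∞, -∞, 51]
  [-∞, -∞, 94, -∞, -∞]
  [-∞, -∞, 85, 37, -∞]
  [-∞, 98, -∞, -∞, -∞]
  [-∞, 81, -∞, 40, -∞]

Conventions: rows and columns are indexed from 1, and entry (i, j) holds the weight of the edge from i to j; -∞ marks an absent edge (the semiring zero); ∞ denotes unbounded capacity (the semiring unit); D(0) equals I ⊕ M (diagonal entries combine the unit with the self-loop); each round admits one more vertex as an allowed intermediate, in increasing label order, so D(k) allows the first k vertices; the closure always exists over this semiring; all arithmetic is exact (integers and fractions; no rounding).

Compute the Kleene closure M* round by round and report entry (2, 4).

D(0):
  [∞, 7, -∞, -∞, 51]
  [-∞, ∞, 94, -∞, -∞]
  [-∞, -∞, ∞, 37, -∞]
  [-∞, 98, -∞, ∞, -∞]
  [-∞, 81, -∞, 40, ∞]
D(1):
  [∞, 7, -∞, -∞, 51]
  [-∞, ∞, 94, -∞, -∞]
  [-∞, -∞, ∞, 37, -∞]
  [-∞, 98, -∞, ∞, -∞]
  [-∞, 81, -∞, 40, ∞]
D(2):
  [∞, 7, 7, -∞, 51]
  [-∞, ∞, 94, -∞, -∞]
  [-∞, -∞, ∞, 37, -∞]
  [-∞, 98, 94, ∞, -∞]
  [-∞, 81, 81, 40, ∞]
D(3):
  [∞, 7, 7, 7, 51]
  [-∞, ∞, 94, 37, -∞]
  [-∞, -∞, ∞, 37, -∞]
  [-∞, 98, 94, ∞, -∞]
  [-∞, 81, 81, 40, ∞]
D(4):
  [∞, 7, 7, 7, 51]
  [-∞, ∞, 94, 37, -∞]
  [-∞, 37, ∞, 37, -∞]
  [-∞, 98, 94, ∞, -∞]
  [-∞, 81, 81, 40, ∞]
D(5):
  [∞, 51, 51, 40, 51]
  [-∞, ∞, 94, 37, -∞]
  [-∞, 37, ∞, 37, -∞]
  [-∞, 98, 94, ∞, -∞]
  [-∞, 81, 81, 40, ∞]
Answer: M*[2][4] = 37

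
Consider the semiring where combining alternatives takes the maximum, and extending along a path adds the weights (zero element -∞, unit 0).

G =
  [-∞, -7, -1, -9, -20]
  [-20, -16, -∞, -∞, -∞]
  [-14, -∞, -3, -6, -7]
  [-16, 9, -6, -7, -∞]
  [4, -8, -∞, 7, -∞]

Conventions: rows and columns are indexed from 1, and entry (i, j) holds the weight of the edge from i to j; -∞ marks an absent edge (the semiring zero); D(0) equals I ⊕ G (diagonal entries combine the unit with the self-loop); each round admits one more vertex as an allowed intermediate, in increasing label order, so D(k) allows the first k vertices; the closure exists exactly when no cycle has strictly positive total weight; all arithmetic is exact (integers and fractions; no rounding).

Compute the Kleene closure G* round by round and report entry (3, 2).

D(0):
  [0, -7, -1, -9, -20]
  [-20, 0, -∞, -∞, -∞]
  [-14, -∞, 0, -6, -7]
  [-16, 9, -6, 0, -∞]
  [4, -8, -∞, 7, 0]
D(1):
  [0, -7, -1, -9, -20]
  [-20, 0, -21, -29, -40]
  [-14, -21, 0, -6, -7]
  [-16, 9, -6, 0, -36]
  [4, -3, 3, 7, 0]
D(2):
  [0, -7, -1, -9, -20]
  [-20, 0, -21, -29, -40]
  [-14, -21, 0, -6, -7]
  [-11, 9, -6, 0, -31]
  [4, -3, 3, 7, 0]
D(3):
  [0, -7, -1, -7, -8]
  [-20, 0, -21, -27, -28]
  [-14, -21, 0, -6, -7]
  [-11, 9, -6, 0, -13]
  [4, -3, 3, 7, 0]
D(4):
  [0, 2, -1, -7, -8]
  [-20, 0, -21, -27, -28]
  [-14, 3, 0, -6, -7]
  [-11, 9, -6, 0, -13]
  [4, 16, 3, 7, 0]
D(5):
  [0, 8, -1, -1, -8]
  [-20, 0, -21, -21, -28]
  [-3, 9, 0, 0, -7]
  [-9, 9, -6, 0, -13]
  [4, 16, 3, 7, 0]
Answer: G*[3][2] = 9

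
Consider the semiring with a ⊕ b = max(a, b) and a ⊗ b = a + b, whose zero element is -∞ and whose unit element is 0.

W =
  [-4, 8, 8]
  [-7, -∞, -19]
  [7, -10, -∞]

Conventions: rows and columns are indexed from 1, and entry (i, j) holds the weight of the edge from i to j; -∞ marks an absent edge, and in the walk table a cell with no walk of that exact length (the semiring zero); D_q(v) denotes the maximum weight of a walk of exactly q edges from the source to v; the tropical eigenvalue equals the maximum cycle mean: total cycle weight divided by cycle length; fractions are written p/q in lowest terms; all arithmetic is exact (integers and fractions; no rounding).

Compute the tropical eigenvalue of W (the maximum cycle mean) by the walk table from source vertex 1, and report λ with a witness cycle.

q=0: [0, -∞, -∞]
q=1: [-4, 8, 8]
q=2: [15, 4, 4]
q=3: [11, 23, 23]
Optimal cycle mean attained by: cycle 1->3->1, total 8 + 7, length 2.
Answer: λ = 15/2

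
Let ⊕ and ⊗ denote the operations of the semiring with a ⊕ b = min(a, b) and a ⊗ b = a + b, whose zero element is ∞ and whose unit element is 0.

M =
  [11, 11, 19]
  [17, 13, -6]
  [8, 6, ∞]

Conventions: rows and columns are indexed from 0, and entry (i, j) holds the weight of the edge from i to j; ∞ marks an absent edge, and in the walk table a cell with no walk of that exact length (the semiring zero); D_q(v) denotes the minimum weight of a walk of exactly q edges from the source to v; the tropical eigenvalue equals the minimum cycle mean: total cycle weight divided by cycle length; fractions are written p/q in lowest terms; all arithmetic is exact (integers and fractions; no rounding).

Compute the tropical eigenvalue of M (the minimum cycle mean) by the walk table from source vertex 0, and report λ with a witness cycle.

q=0: [0, ∞, ∞]
q=1: [11, 11, 19]
q=2: [22, 22, 5]
q=3: [13, 11, 16]
Optimal cycle mean attained by: cycle 1->2->1, total (-6) + 6, length 2.
Answer: λ = 0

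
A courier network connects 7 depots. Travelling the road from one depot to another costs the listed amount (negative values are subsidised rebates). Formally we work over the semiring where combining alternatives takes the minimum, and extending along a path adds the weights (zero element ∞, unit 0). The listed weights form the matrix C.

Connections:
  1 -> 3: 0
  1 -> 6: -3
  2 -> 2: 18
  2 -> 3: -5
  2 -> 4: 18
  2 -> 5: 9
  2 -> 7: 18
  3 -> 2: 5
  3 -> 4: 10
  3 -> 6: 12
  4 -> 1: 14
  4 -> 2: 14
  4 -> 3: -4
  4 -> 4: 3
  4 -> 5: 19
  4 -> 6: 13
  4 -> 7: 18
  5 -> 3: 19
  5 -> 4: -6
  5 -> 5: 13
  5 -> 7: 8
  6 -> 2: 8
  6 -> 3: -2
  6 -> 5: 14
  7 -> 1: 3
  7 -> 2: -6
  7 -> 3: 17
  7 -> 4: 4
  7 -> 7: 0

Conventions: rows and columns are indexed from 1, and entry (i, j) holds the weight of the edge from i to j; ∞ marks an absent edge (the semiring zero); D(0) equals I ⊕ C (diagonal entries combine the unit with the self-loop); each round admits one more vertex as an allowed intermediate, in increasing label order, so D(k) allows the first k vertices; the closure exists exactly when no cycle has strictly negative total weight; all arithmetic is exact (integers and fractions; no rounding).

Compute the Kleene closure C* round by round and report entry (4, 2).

D(0):
  [0, ∞, 0, ∞, ∞, -3, ∞]
  [∞, 0, -5, 18, 9, ∞, 18]
  [∞, 5, 0, 10, ∞, 12, ∞]
  [14, 14, -4, 0, 19, 13, 18]
  [∞, ∞, 19, -6, 0, ∞, 8]
  [∞, 8, -2, ∞, 14, 0, ∞]
  [3, -6, 17, 4, ∞, ∞, 0]
D(1):
  [0, ∞, 0, ∞, ∞, -3, ∞]
  [∞, 0, -5, 18, 9, ∞, 18]
  [∞, 5, 0, 10, ∞, 12, ∞]
  [14, 14, -4, 0, 19, 11, 18]
  [∞, ∞, 19, -6, 0, ∞, 8]
  [∞, 8, -2, ∞, 14, 0, ∞]
  [3, -6, 3, 4, ∞, 0, 0]
D(2):
  [0, ∞, 0, ∞, ∞, -3, ∞]
  [∞, 0, -5, 18, 9, ∞, 18]
  [∞, 5, 0, 10, 14, 12, 23]
  [14, 14, -4, 0, 19, 11, 18]
  [∞, ∞, 19, -6, 0, ∞, 8]
  [∞, 8, -2, 26, 14, 0, 26]
  [3, -6, -11, 4, 3, 0, 0]
D(3):
  [0, 5, 0, 10, 14, -3, 23]
  [∞, 0, -5, 5, 9, 7, 18]
  [∞, 5, 0, 10, 14, 12, 23]
  [14, 1, -4, 0, 10, 8, 18]
  [∞, 24, 19, -6, 0, 31, 8]
  [∞, 3, -2, 8, 12, 0, 21]
  [3, -6, -11, -1, 3, 0, 0]
D(4):
  [0, 5, 0, 10, 14, -3, 23]
  [19, 0, -5, 5, 9, 7, 18]
  [24, 5, 0, 10, 14, 12, 23]
  [14, 1, -4, 0, 10, 8, 18]
  [8, -5, -10, -6, 0, 2, 8]
  [22, 3, -2, 8, 12, 0, 21]
  [3, -6, -11, -1, 3, 0, 0]
D(5):
  [0, 5, 0, 8, 14, -3, 22]
  [17, 0, -5, 3, 9, 7, 17]
  [22, 5, 0, 8, 14, 12, 22]
  [14, 1, -4, 0, 10, 8, 18]
  [8, -5, -10, -6, 0, 2, 8]
  [20, 3, -2, 6, 12, 0, 20]
  [3, -6, -11, -3, 3, 0, 0]
D(6):
  [0, 0, -5, 3, 9, -3, 17]
  [17, 0, -5, 3, 9, 7, 17]
  [22, 5, 0, 8, 14, 12, 22]
  [14, 1, -4, 0, 10, 8, 18]
  [8, -5, -10, -6, 0, 2, 8]
  [20, 3, -2, 6, 12, 0, 20]
  [3, -6, -11, -3, 3, 0, 0]
D(7):
  [0, 0, -5, 3, 9, -3, 17]
  [17, 0, -5, 3, 9, 7, 17]
  [22, 5, 0, 8, 14, 12, 22]
  [14, 1, -4, 0, 10, 8, 18]
  [8, -5, -10, -6, 0, 2, 8]
  [20, 3, -2, 6, 12, 0, 20]
  [3, -6, -11, -3, 3, 0, 0]
Answer: C*[4][2] = 1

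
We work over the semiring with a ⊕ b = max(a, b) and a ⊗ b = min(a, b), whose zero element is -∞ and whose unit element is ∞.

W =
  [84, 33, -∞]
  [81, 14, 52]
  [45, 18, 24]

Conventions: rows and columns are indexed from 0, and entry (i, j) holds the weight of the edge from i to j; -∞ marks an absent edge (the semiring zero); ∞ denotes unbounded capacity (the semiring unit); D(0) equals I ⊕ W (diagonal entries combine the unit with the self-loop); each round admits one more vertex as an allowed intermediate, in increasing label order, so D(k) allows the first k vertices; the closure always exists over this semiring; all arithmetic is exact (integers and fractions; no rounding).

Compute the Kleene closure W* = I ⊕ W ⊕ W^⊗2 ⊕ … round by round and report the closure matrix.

D(0):
  [∞, 33, -∞]
  [81, ∞, 52]
  [45, 18, ∞]
D(1):
  [∞, 33, -∞]
  [81, ∞, 52]
  [45, 33, ∞]
D(2):
  [∞, 33, 33]
  [81, ∞, 52]
  [45, 33, ∞]
D(3):
  [∞, 33, 33]
  [81, ∞, 52]
  [45, 33, ∞]
Answer: W* = [[∞, 33, 33], [81, ∞, 52], [45, 33, ∞]]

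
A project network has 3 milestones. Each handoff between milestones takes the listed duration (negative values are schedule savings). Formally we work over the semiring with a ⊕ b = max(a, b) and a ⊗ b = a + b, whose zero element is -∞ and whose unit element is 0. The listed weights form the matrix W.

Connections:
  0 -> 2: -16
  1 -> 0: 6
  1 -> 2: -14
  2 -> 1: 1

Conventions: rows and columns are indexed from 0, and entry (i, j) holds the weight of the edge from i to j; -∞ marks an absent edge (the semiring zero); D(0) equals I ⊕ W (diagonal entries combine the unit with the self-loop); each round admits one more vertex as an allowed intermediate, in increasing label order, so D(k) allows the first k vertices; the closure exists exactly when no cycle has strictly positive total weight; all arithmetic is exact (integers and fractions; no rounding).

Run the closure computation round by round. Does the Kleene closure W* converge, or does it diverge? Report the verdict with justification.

D(0):
  [0, -∞, -16]
  [6, 0, -14]
  [-∞, 1, 0]
D(1):
  [0, -∞, -16]
  [6, 0, -10]
  [-∞, 1, 0]
D(2):
  [0, -∞, -16]
  [6, 0, -10]
  [7, 1, 0]
D(3):
  [0, -15, -16]
  [6, 0, -10]
  [7, 1, 0]
Key observation: every diagonal entry stays at the unit through all rounds, so no improving cycle exists.
Answer: CONVERGES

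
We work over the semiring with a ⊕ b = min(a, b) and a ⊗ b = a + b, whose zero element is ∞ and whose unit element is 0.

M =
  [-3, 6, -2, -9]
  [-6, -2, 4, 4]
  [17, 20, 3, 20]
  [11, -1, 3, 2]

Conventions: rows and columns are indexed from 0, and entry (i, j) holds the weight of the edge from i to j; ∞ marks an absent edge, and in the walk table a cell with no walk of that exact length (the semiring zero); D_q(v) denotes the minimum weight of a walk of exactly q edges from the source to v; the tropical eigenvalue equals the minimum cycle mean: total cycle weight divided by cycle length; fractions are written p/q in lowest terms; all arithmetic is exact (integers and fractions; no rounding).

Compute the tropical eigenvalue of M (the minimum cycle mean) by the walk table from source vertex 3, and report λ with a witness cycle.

q=0: [∞, ∞, ∞, 0]
q=1: [11, -1, 3, 2]
q=2: [-7, -3, 3, 2]
q=3: [-10, -5, -9, -16]
q=4: [-13, -17, -13, -19]
Optimal cycle mean attained by: cycle 0->3->1->0, total (-9) + (-1) + (-6), length 3.
Answer: λ = -16/3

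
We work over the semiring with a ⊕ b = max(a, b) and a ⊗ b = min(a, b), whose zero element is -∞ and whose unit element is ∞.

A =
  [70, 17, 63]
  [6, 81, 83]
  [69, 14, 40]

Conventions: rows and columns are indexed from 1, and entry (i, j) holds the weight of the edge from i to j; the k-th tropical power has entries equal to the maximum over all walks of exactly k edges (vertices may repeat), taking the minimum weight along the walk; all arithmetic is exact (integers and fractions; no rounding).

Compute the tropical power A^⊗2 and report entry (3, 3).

A^⊗2:
  [70, 17, 63]
  [69, 81, 81]
  [69, 17, 63]
Key observation: the optimum is the walk 3->1->3, with weight 69 min 63 = 63.
Optimal value attained by: walk 3->1->3.
Answer: (A^⊗2)[3][3] = 63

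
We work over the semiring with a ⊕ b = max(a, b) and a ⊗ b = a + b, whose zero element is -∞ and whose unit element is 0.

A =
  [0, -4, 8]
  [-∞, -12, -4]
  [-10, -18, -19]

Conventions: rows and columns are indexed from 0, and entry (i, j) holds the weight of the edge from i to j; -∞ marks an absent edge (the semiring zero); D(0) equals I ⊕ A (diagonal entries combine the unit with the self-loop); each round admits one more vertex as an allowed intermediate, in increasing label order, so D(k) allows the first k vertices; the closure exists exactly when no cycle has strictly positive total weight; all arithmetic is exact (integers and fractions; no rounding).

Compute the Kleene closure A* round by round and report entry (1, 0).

D(0):
  [0, -4, 8]
  [-∞, 0, -4]
  [-10, -18, 0]
D(1):
  [0, -4, 8]
  [-∞, 0, -4]
  [-10, -14, 0]
D(2):
  [0, -4, 8]
  [-∞, 0, -4]
  [-10, -14, 0]
D(3):
  [0, -4, 8]
  [-14, 0, -4]
  [-10, -14, 0]
Answer: A*[1][0] = -14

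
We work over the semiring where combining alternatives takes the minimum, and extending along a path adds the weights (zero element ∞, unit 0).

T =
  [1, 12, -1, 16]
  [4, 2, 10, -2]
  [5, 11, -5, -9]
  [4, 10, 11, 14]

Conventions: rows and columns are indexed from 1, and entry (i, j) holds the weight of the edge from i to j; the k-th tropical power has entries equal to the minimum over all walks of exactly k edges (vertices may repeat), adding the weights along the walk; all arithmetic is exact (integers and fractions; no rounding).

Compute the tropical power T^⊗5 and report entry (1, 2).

T^⊗2:
  [2, 10, -6, -10]
  [2, 4, 3, 0]
  [-5, 1, -10, -14]
  [5, 12, 3, 2]
T^⊗3:
  [-6, 0, -11, -15]
  [3, 6, -2, -6]
  [-10, -4, -15, -19]
  [6, 12, -2, -6]
T^⊗4:
  [-11, -5, -16, -20]
  [-2, 4, -7, -11]
  [-15, -9, -20, -24]
  [-2, 4, -7, -11]
T^⊗5:
  [-16, -10, -21, -25]
  [-7, -1, -12, -16]
  [-20, -14, -25, -29]
  [-7, -1, -12, -16]
Key observation: the optimum is the walk 1->3->3->3->4->2, with weight (-1) + (-5) + (-5) + (-9) + 10 = -10.
Optimal value attained by: walk 1->3->3->3->4->2.
Answer: (T^⊗5)[1][2] = -10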